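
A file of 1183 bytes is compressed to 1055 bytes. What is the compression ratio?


Ratio = original / compressed = 1183 / 1055 = 1.1213

1.1213


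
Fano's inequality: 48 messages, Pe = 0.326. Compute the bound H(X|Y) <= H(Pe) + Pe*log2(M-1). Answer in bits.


H(Pe) = -Pe*log2(Pe) - (1-Pe)*log2(1-Pe) = -0.326*log2(0.326) - 0.674*log2(0.674) = 0.527160 + 0.383627 = 0.9108. Pe*log2(M-1) = 0.326*log2(47) = 1.810796. Bound = H(Pe) + Pe*log2(M-1) = 0.527160 + 0.383627 + 1.810796 = 2.7216

2.7216 bits


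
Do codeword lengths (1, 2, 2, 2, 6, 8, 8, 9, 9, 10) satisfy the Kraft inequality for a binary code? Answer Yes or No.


Kraft sum = sum(2^(-l_i)) = 1.2783, need <= 1. Result: violated (a binary prefix-free code with these lengths cannot exist)

No


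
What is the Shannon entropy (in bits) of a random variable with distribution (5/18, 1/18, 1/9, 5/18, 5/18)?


H = -sum(p_i * log2(p_i)). Terms: -(5/18)*log2(5/18) = 0.513332; -(1/18)*log2(1/18) = 0.231663; -(1/9)*log2(1/9) = 0.352214; -(5/18)*log2(5/18) = 0.513332; -(5/18)*log2(5/18) = 0.513332. H = 0.513332 + 0.231663 + 0.352214 + 0.513332 + 0.513332 = 2.1239

2.1239 bits


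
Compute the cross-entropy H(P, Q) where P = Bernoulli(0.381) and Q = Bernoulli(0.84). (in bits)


H(P,Q) = -p*log2(q) - (1-p)*log2(1-q). -0.381*log2(0.84) = 0.095836; -0.619*log2(0.16) = 1.636547. H(P,Q) = 0.095836 + 1.636547 = 1.7324

1.7324 bits


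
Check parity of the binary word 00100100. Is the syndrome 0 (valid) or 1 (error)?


Syndrome = XOR of all bits = 0 XOR 0 XOR 1 XOR 0 XOR 0 XOR 1 XOR 0 XOR 0 = 0

0


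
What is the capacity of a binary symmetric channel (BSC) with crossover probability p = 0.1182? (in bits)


H(p) = -p*log2(p) - (1-p)*log2(1-p) = -0.1182*log2(0.1182) - 0.8818*log2(0.8818) = 0.364139 + 0.160026 = 0.5242. C = 1 - H(p) = 1 - 0.5242 = 0.4758

0.4758 bits


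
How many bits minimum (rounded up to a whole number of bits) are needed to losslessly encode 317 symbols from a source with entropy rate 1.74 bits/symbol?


Minimum bits >= n * H = 317 * 1.74 = 551.58, rounded up to a whole number of bits = 552

552 bits


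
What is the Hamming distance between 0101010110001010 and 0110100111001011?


Count differing positions: . . ^ ^ ^ ^ . . . ^ . . . . . ^ = 6 differences

6


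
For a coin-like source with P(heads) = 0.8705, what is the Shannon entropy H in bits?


H = -p*log2(p) - (1-p)*log2(1-p). -0.8705*log2(0.8705) = 0.174173; -0.1295*log2(0.1295) = 0.381892. H = 0.174173 + 0.381892 = 0.5561

0.5561 bits


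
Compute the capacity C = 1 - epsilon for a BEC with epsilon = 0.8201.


C = 1 - epsilon = 1 - 0.8201 = 0.1799

0.1799 bits


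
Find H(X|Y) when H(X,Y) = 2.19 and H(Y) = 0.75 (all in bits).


H(X|Y) = H(X,Y) - H(Y) = 2.19 - 0.75 = 1.44

1.44 bits


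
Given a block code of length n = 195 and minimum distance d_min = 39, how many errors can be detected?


Detection capability = d_min - 1 = 39 - 1 = 38

38 errors


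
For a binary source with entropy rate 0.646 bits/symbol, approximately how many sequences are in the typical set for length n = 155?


log2|A_typical| = nH = 155 * 0.646 = 100.13, so |A_typical| ~ 2^100.13 = 1.387e+30

1.387e+30


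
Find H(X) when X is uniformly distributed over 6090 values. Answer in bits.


H = log2(n) = log2(6090) = 12.5722

12.5722 bits


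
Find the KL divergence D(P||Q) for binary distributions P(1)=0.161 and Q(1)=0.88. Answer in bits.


KL = p*log2(p/q) + (1-p)*log2((1-p)/(1-q)) = 0.161*log2(0.161/0.88) + 0.839*log2(0.839/0.12) = 1.9594

1.9594 bits


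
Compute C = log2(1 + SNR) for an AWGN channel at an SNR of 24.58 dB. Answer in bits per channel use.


SNR_linear = 10^(24.58/10) = 287.0781; C = log2(1 + SNR_linear) = log2(1 + 287.0781) = 8.1703

8.1703 bits/channel use


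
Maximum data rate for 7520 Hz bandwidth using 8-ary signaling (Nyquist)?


Rate = 2 * B * log2(M) = 2 * 7520 * 3.0 = 45120.0

45120.0 bps


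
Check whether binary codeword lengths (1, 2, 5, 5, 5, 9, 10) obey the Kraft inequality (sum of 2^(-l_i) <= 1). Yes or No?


Kraft sum = sum(2^(-l_i)) = 0.8467, need <= 1. Result: satisfied (a binary prefix-free code with these lengths exists)

Yes


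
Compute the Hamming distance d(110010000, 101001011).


Count differing positions: . ^ ^ . ^ ^ . ^ ^ = 6 differences

6


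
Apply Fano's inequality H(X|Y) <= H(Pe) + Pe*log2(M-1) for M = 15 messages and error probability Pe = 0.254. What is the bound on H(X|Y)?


H(Pe) = -Pe*log2(Pe) - (1-Pe)*log2(1-Pe) = -0.254*log2(0.254) - 0.746*log2(0.746) = 0.502183 + 0.315373 = 0.8176. Pe*log2(M-1) = 0.254*log2(14) = 0.967068. Bound = H(Pe) + Pe*log2(M-1) = 0.502183 + 0.315373 + 0.967068 = 1.7846

1.7846 bits


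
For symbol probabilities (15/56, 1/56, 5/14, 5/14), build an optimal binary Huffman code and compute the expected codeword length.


Huffman construction (repeatedly merge the two least-probable nodes; each merge adds 1 bit to every symbol beneath it): 1/56 + 15/56 = 2/7; 2/7 + 5/14 = 9/14; 5/14 + 9/14 = 1. Resulting codeword lengths (in the order the probabilities were given): (3, 3, 2, 1). L_avg = sum(p_i * l_i) = 15/56*3 + 1/56*3 + 5/14*2 + 5/14*1 = 27/14 = 1.9286

1.9286 bits


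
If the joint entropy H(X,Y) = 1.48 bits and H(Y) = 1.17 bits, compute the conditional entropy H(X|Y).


H(X|Y) = H(X,Y) - H(Y) = 1.48 - 1.17 = 0.31

0.31 bits


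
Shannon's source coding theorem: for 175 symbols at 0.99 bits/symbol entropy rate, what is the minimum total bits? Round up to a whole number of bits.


Minimum bits >= n * H = 175 * 0.99 = 173.25, rounded up to a whole number of bits = 174

174 bits


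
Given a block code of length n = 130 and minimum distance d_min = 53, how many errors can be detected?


Detection capability = d_min - 1 = 53 - 1 = 52

52 errors


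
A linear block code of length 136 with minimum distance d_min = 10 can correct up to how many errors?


Correction capability = floor((d-1)/2) = floor((10-1)/2) = 4

4 errors


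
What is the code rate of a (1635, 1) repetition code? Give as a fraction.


Rate = k/n = 1/1635

1/1635


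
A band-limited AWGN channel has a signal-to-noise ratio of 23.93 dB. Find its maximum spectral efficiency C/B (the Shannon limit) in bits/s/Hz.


SNR_linear = 10^(23.93/10) = 247.1724; C/B = log2(1 + SNR_linear) = log2(1 + 247.1724) = 7.9552

7.9552 bits/s/Hz


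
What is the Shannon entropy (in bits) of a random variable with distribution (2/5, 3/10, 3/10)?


H = -sum(p_i * log2(p_i)). Terms: -(2/5)*log2(2/5) = 0.528771; -(3/10)*log2(3/10) = 0.521090; -(3/10)*log2(3/10) = 0.521090. H = 0.528771 + 0.521090 + 0.521090 = 1.571

1.571 bits


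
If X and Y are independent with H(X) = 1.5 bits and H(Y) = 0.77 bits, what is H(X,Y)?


For independent variables, H(X,Y) = H(X) + H(Y) = 1.5 + 0.77 = 2.27

2.27 bits


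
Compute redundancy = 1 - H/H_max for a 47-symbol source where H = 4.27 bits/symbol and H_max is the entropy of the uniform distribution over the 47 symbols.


H_max = log2(K) = log2(47) = 5.5546 bits/symbol. Redundancy = 1 - H/H_max = 1 - 4.27/5.5546 = 1 - 0.7687 = 0.2313

0.2313


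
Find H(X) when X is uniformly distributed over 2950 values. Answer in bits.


H = log2(n) = log2(2950) = 11.5265

11.5265 bits


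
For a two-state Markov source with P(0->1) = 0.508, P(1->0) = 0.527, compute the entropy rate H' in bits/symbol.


Stationary distribution: pi_0 = p10/(p01+p10) = 0.5092, pi_1 = 0.4908. Entropy rate H' = pi_0*H(p01) + pi_1*H(p10) = 0.5092*0.9998 + 0.4908*0.9979 = 0.9989

0.9989 bits/symbol


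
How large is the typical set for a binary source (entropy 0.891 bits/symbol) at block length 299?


log2|A_typical| = nH = 299 * 0.891 = 266.409, so |A_typical| ~ 2^266.409 = 1.574e+80

1.574e+80


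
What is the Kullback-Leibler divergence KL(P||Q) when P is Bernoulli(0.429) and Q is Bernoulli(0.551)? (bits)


KL = p*log2(p/q) + (1-p)*log2((1-p)/(1-q)) = 0.429*log2(0.429/0.551) + 0.571*log2(0.571/0.449) = 0.0431

0.0431 bits


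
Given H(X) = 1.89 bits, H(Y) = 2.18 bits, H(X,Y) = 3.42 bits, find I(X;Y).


I(X;Y) = H(X) + H(Y) - H(X,Y) = 1.89 + 2.18 - 3.42 = 0.65

0.65 bits


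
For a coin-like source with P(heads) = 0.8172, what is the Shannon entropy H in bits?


H = -p*log2(p) - (1-p)*log2(1-p). -0.8172*log2(0.8172) = 0.238000; -0.1828*log2(0.1828) = 0.448164. H = 0.238000 + 0.448164 = 0.6862

0.6862 bits


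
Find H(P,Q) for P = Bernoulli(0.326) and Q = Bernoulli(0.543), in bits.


H(P,Q) = -p*log2(q) - (1-p)*log2(1-q). -0.326*log2(0.543) = 0.287198; -0.674*log2(0.457) = 0.761441. H(P,Q) = 0.287198 + 0.761441 = 1.0486

1.0486 bits


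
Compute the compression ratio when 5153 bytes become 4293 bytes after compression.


Ratio = original / compressed = 5153 / 4293 = 1.2003

1.2003


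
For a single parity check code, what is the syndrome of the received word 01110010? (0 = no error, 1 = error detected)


Syndrome = XOR of all bits = 0 XOR 1 XOR 1 XOR 1 XOR 0 XOR 0 XOR 1 XOR 0 = 0

0


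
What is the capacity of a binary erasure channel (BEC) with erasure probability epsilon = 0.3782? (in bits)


C = 1 - epsilon = 1 - 0.3782 = 0.6218

0.6218 bits


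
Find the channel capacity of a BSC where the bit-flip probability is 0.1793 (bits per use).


H(p) = -p*log2(p) - (1-p)*log2(1-p) = -0.1793*log2(0.1793) - 0.8207*log2(0.8207) = 0.444584 + 0.233960 = 0.6785. C = 1 - H(p) = 1 - 0.6785 = 0.3215

0.3215 bits


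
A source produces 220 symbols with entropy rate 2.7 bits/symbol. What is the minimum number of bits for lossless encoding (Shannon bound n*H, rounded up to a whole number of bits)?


Minimum bits >= n * H = 220 * 2.7 = 594.0, rounded up to a whole number of bits = 594

594 bits


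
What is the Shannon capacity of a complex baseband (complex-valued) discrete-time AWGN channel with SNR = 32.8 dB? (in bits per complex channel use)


SNR_linear = 10^(32.8/10) = 1905.4607; C = log2(1 + SNR_linear) = log2(1 + 1905.4607) = 10.8967

10.8967 bits/channel use


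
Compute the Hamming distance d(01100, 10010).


Count differing positions: ^ ^ ^ ^ . = 4 differences

4


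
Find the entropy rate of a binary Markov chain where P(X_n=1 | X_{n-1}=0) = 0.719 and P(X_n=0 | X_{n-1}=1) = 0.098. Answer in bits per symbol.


Stationary distribution: pi_0 = p10/(p01+p10) = 0.12, pi_1 = 0.88. Entropy rate H' = pi_0*H(p01) + pi_1*H(p10) = 0.12*0.8568 + 0.88*0.4626 = 0.5099

0.5099 bits/symbol


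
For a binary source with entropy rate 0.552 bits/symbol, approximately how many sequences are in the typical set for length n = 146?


log2|A_typical| = nH = 146 * 0.552 = 80.592, so |A_typical| ~ 2^80.592 = 1.822e+24

1.822e+24


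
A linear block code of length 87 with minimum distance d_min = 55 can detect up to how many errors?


Detection capability = d_min - 1 = 55 - 1 = 54

54 errors


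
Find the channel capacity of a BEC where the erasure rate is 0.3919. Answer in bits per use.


C = 1 - epsilon = 1 - 0.3919 = 0.6081

0.6081 bits


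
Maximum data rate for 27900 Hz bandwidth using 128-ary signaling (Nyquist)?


Rate = 2 * B * log2(M) = 2 * 27900 * 7.0 = 390600.0

390600.0 bps


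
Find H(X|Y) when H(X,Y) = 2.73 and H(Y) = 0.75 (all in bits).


H(X|Y) = H(X,Y) - H(Y) = 2.73 - 0.75 = 1.98

1.98 bits


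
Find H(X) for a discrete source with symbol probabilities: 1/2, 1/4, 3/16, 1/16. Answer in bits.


H = -sum(p_i * log2(p_i)). Terms: -(1/2)*log2(1/2) = 0.500000; -(1/4)*log2(1/4) = 0.500000; -(3/16)*log2(3/16) = 0.452820; -(1/16)*log2(1/16) = 0.250000. H = 0.500000 + 0.500000 + 0.452820 + 0.250000 = 1.7028

1.7028 bits


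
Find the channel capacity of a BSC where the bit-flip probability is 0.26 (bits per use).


H(p) = -p*log2(p) - (1-p)*log2(1-p) = -0.26*log2(0.26) - 0.74*log2(0.74) = 0.505288 + 0.321458 = 0.8267. C = 1 - H(p) = 1 - 0.8267 = 0.1733

0.1733 bits


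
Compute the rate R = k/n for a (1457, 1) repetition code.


Rate = k/n = 1/1457

1/1457


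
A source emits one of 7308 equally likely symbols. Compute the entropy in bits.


H = log2(n) = log2(7308) = 12.8353

12.8353 bits


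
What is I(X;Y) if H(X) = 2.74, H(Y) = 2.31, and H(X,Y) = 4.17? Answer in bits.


I(X;Y) = H(X) + H(Y) - H(X,Y) = 2.74 + 2.31 - 4.17 = 0.88

0.88 bits


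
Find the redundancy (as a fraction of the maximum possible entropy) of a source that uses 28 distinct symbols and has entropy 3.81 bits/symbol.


H_max = log2(K) = log2(28) = 4.8074 bits/symbol. Redundancy = 1 - H/H_max = 1 - 3.81/4.8074 = 1 - 0.7925 = 0.2075

0.2075


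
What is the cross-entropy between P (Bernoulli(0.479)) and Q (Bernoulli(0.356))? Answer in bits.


H(P,Q) = -p*log2(q) - (1-p)*log2(1-q). -0.479*log2(0.356) = 0.713734; -0.521*log2(0.644) = 0.330766. H(P,Q) = 0.713734 + 0.330766 = 1.0445

1.0445 bits


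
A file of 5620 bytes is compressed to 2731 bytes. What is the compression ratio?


Ratio = original / compressed = 5620 / 2731 = 2.0579

2.0579


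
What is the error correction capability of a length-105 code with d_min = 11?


Correction capability = floor((d-1)/2) = floor((11-1)/2) = 5

5 errors


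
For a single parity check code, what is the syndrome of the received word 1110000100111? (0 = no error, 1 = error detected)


Syndrome = XOR of all bits = 1 XOR 1 XOR 1 XOR 0 XOR 0 XOR 0 XOR 0 XOR 1 XOR 0 XOR 0 XOR 1 XOR 1 XOR 1 = 1

1


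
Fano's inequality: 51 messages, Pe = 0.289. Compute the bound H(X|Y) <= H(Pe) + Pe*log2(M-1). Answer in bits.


H(Pe) = -Pe*log2(Pe) - (1-Pe)*log2(1-Pe) = -0.289*log2(0.289) - 0.711*log2(0.711) = 0.517558 + 0.349868 = 0.8674. Pe*log2(M-1) = 0.289*log2(50) = 1.631074. Bound = H(Pe) + Pe*log2(M-1) = 0.517558 + 0.349868 + 1.631074 = 2.4985

2.4985 bits


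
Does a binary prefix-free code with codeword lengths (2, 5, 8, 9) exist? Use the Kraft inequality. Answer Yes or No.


Kraft sum = sum(2^(-l_i)) = 0.2871, need <= 1. Result: satisfied (a binary prefix-free code with these lengths exists)

Yes


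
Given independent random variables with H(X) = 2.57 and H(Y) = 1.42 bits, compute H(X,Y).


For independent variables, H(X,Y) = H(X) + H(Y) = 2.57 + 1.42 = 3.99

3.99 bits


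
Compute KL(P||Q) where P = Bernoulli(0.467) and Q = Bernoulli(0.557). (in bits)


KL = p*log2(p/q) + (1-p)*log2((1-p)/(1-q)) = 0.467*log2(0.467/0.557) + 0.533*log2(0.533/0.443) = 0.0235

0.0235 bits


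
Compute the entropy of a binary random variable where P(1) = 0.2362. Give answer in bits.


H = -p*log2(p) - (1-p)*log2(1-p). -0.2362*log2(0.2362) = 0.491749; -0.7638*log2(0.7638) = 0.296914. H = 0.491749 + 0.296914 = 0.7887

0.7887 bits


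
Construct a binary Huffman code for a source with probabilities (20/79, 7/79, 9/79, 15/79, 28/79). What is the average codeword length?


Huffman construction (repeatedly merge the two least-probable nodes; each merge adds 1 bit to every symbol beneath it): 7/79 + 9/79 = 16/79; 15/79 + 16/79 = 31/79; 20/79 + 28/79 = 48/79; 31/79 + 48/79 = 1. Resulting codeword lengths (in the order the probabilities were given): (2, 3, 3, 2, 2). L_avg = sum(p_i * l_i) = 20/79*2 + 7/79*3 + 9/79*3 + 15/79*2 + 28/79*2 = 174/79 = 2.2025

2.2025 bits


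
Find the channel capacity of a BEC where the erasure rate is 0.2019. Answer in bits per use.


C = 1 - epsilon = 1 - 0.2019 = 0.7981

0.7981 bits


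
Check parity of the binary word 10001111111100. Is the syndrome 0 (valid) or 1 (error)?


Syndrome = XOR of all bits = 1 XOR 0 XOR 0 XOR 0 XOR 1 XOR 1 XOR 1 XOR 1 XOR 1 XOR 1 XOR 1 XOR 1 XOR 0 XOR 0 = 1

1


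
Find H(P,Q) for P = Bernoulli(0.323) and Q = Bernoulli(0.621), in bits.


H(P,Q) = -p*log2(q) - (1-p)*log2(1-q). -0.323*log2(0.621) = 0.222009; -0.677*log2(0.379) = 0.947617. H(P,Q) = 0.222009 + 0.947617 = 1.1696

1.1696 bits


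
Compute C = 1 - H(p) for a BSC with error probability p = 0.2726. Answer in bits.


H(p) = -p*log2(p) - (1-p)*log2(1-p) = -0.2726*log2(0.2726) - 0.7274*log2(0.7274) = 0.511164 + 0.334007 = 0.8452. C = 1 - H(p) = 1 - 0.8452 = 0.1548

0.1548 bits


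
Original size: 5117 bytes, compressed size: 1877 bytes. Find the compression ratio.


Ratio = original / compressed = 5117 / 1877 = 2.7262

2.7262


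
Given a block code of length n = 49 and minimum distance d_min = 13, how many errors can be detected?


Detection capability = d_min - 1 = 13 - 1 = 12

12 errors


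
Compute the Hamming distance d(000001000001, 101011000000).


Count differing positions: ^ . ^ . ^ . . . . . . ^ = 4 differences

4


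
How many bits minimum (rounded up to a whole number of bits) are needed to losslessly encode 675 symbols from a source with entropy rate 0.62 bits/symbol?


Minimum bits >= n * H = 675 * 0.62 = 418.5, rounded up to a whole number of bits = 419

419 bits


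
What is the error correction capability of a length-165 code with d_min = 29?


Correction capability = floor((d-1)/2) = floor((29-1)/2) = 14

14 errors


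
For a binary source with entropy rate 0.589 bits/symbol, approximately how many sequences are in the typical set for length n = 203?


log2|A_typical| = nH = 203 * 0.589 = 119.567, so |A_typical| ~ 2^119.567 = 9.846e+35

9.846e+35


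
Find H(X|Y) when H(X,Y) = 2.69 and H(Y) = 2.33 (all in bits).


H(X|Y) = H(X,Y) - H(Y) = 2.69 - 2.33 = 0.36

0.36 bits


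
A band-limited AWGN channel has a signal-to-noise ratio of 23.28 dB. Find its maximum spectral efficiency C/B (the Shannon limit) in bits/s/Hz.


SNR_linear = 10^(23.28/10) = 212.8139; C/B = log2(1 + SNR_linear) = log2(1 + 212.8139) = 7.7402

7.7402 bits/s/Hz


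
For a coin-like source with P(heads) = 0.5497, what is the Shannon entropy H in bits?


H = -p*log2(p) - (1-p)*log2(1-p). -0.5497*log2(0.5497) = 0.474547; -0.4503*log2(0.4503) = 0.518314. H = 0.474547 + 0.518314 = 0.9929

0.9929 bits


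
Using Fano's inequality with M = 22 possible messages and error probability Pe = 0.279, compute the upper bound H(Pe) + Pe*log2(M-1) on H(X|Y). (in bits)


H(Pe) = -Pe*log2(Pe) - (1-Pe)*log2(1-Pe) = -0.279*log2(0.279) - 0.721*log2(0.721) = 0.513824 + 0.340261 = 0.8541. Pe*log2(M-1) = 0.279*log2(21) = 1.225457. Bound = H(Pe) + Pe*log2(M-1) = 0.513824 + 0.340261 + 1.225457 = 2.0795

2.0795 bits


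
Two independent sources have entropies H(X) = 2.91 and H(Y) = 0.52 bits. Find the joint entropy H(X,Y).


For independent variables, H(X,Y) = H(X) + H(Y) = 2.91 + 0.52 = 3.43

3.43 bits


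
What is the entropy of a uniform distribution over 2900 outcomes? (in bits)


H = log2(n) = log2(2900) = 11.5018

11.5018 bits


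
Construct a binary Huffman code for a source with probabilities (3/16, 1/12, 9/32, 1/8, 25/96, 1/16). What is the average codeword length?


Huffman construction (repeatedly merge the two least-probable nodes; each merge adds 1 bit to every symbol beneath it): 1/16 + 1/12 = 7/48; 1/8 + 7/48 = 13/48; 3/16 + 25/96 = 43/96; 13/48 + 9/32 = 53/96; 43/96 + 53/96 = 1. Resulting codeword lengths (in the order the probabilities were given): (2, 4, 2, 3, 2, 4). L_avg = sum(p_i * l_i) = 3/16*2 + 1/12*4 + 9/32*2 + 1/8*3 + 25/96*2 + 1/16*4 = 29/12 = 2.4167

2.4167 bits


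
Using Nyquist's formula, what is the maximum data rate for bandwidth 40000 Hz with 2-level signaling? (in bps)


Rate = 2 * B * log2(M) = 2 * 40000 * 1.0 = 80000.0

80000.0 bps


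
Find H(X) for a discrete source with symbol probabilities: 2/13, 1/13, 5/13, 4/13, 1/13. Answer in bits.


H = -sum(p_i * log2(p_i)). Terms: -(2/13)*log2(2/13) = 0.415452; -(1/13)*log2(1/13) = 0.284649; -(5/13)*log2(5/13) = 0.530197; -(4/13)*log2(4/13) = 0.523212; -(1/13)*log2(1/13) = 0.284649. H = 0.415452 + 0.284649 + 0.530197 + 0.523212 + 0.284649 = 2.0382

2.0382 bits


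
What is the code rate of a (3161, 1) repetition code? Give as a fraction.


Rate = k/n = 1/3161

1/3161


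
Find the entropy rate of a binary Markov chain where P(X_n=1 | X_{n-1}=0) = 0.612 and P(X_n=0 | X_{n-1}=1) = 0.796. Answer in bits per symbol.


Stationary distribution: pi_0 = p10/(p01+p10) = 0.5653, pi_1 = 0.4347. Entropy rate H' = pi_0*H(p01) + pi_1*H(p10) = 0.5653*0.9635 + 0.4347*0.7299 = 0.8619

0.8619 bits/symbol


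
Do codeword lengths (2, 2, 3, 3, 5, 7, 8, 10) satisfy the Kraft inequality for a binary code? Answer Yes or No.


Kraft sum = sum(2^(-l_i)) = 0.7939, need <= 1. Result: satisfied (a binary prefix-free code with these lengths exists)

Yes


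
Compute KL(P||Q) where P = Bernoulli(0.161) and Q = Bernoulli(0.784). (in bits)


KL = p*log2(p/q) + (1-p)*log2((1-p)/(1-q)) = 0.161*log2(0.161/0.784) + 0.839*log2(0.839/0.216) = 1.2748

1.2748 bits


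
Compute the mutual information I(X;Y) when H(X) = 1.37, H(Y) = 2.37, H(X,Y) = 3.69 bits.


I(X;Y) = H(X) + H(Y) - H(X,Y) = 1.37 + 2.37 - 3.69 = 0.05

0.05 bits


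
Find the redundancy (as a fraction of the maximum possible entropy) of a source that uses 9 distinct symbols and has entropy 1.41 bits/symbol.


H_max = log2(K) = log2(9) = 3.1699 bits/symbol. Redundancy = 1 - H/H_max = 1 - 1.41/3.1699 = 1 - 0.4448 = 0.5552

0.5552


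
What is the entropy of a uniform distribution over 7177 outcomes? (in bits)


H = log2(n) = log2(7177) = 12.8092

12.8092 bits


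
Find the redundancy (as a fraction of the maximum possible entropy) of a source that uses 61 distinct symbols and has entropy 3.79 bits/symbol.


H_max = log2(K) = log2(61) = 5.9307 bits/symbol. Redundancy = 1 - H/H_max = 1 - 3.79/5.9307 = 1 - 0.639 = 0.361

0.361


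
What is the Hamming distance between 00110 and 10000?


Count differing positions: ^ . ^ ^ . = 3 differences

3


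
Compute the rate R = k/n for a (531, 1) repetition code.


Rate = k/n = 1/531

1/531


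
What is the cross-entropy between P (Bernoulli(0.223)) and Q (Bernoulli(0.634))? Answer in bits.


H(P,Q) = -p*log2(q) - (1-p)*log2(1-q). -0.223*log2(0.634) = 0.146610; -0.777*log2(0.366) = 1.126716. H(P,Q) = 0.146610 + 1.126716 = 1.2733

1.2733 bits


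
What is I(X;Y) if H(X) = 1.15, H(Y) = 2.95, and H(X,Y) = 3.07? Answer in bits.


I(X;Y) = H(X) + H(Y) - H(X,Y) = 1.15 + 2.95 - 3.07 = 1.03

1.03 bits


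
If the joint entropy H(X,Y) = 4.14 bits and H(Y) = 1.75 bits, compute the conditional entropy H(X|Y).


H(X|Y) = H(X,Y) - H(Y) = 4.14 - 1.75 = 2.39

2.39 bits


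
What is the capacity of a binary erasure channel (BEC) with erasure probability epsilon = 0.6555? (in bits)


C = 1 - epsilon = 1 - 0.6555 = 0.3445

0.3445 bits


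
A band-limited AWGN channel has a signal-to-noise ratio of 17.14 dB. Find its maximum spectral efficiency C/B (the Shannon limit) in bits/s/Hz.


SNR_linear = 10^(17.14/10) = 51.7607; C/B = log2(1 + SNR_linear) = log2(1 + 51.7607) = 5.7214

5.7214 bits/s/Hz


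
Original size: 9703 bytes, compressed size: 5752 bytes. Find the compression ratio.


Ratio = original / compressed = 9703 / 5752 = 1.6869

1.6869


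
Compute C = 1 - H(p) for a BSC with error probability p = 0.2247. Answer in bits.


H(p) = -p*log2(p) - (1-p)*log2(1-p) = -0.2247*log2(0.2247) - 0.7753*log2(0.7753) = 0.483988 + 0.284670 = 0.7687. C = 1 - H(p) = 1 - 0.7687 = 0.2313

0.2313 bits


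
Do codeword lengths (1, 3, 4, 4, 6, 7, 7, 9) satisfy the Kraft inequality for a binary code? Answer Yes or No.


Kraft sum = sum(2^(-l_i)) = 0.7832, need <= 1. Result: satisfied (a binary prefix-free code with these lengths exists)

Yes


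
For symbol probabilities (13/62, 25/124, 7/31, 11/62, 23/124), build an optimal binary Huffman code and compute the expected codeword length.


Huffman construction (repeatedly merge the two least-probable nodes; each merge adds 1 bit to every symbol beneath it): 11/62 + 23/124 = 45/124; 25/124 + 13/62 = 51/124; 7/31 + 45/124 = 73/124; 51/124 + 73/124 = 1. Resulting codeword lengths (in the order the probabilities were given): (2, 2, 2, 3, 3). L_avg = sum(p_i * l_i) = 13/62*2 + 25/124*2 + 7/31*2 + 11/62*3 + 23/124*3 = 293/124 = 2.3629

2.3629 bits


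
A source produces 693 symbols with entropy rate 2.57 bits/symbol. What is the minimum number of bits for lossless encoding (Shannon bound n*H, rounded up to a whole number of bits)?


Minimum bits >= n * H = 693 * 2.57 = 1781.01, rounded up to a whole number of bits = 1782

1782 bits


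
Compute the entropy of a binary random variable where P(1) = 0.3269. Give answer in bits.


H = -p*log2(p) - (1-p)*log2(1-p). -0.3269*log2(0.3269) = 0.527315; -0.6731*log2(0.6731) = 0.384412. H = 0.527315 + 0.384412 = 0.9117

0.9117 bits


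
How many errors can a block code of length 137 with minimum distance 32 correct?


Correction capability = floor((d-1)/2) = floor((32-1)/2) = 15

15 errors


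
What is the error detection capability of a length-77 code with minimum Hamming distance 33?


Detection capability = d_min - 1 = 33 - 1 = 32

32 errors


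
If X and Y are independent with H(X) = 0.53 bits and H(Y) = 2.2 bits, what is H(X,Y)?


For independent variables, H(X,Y) = H(X) + H(Y) = 0.53 + 2.2 = 2.73

2.73 bits


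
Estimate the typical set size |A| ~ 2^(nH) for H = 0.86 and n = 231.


log2|A_typical| = nH = 231 * 0.86 = 198.66, so |A_typical| ~ 2^198.66 = 6.348e+59

6.348e+59


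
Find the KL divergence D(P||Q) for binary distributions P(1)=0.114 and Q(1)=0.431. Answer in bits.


KL = p*log2(p/q) + (1-p)*log2((1-p)/(1-q)) = 0.114*log2(0.114/0.431) + 0.886*log2(0.886/0.569) = 0.3473

0.3473 bits


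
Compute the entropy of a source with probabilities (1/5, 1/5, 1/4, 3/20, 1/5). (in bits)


H = -sum(p_i * log2(p_i)). Terms: -(1/5)*log2(1/5) = 0.464386; -(1/5)*log2(1/5) = 0.464386; -(1/4)*log2(1/4) = 0.500000; -(3/20)*log2(3/20) = 0.410545; -(1/5)*log2(1/5) = 0.464386. H = 0.464386 + 0.464386 + 0.500000 + 0.410545 + 0.464386 = 2.3037

2.3037 bits


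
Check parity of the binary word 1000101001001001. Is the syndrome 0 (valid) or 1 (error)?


Syndrome = XOR of all bits = 1 XOR 0 XOR 0 XOR 0 XOR 1 XOR 0 XOR 1 XOR 0 XOR 0 XOR 1 XOR 0 XOR 0 XOR 1 XOR 0 XOR 0 XOR 1 = 0

0


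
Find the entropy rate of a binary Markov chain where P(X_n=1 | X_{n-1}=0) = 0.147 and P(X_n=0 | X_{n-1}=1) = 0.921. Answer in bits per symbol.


Stationary distribution: pi_0 = p10/(p01+p10) = 0.8624, pi_1 = 0.1376. Entropy rate H' = pi_0*H(p01) + pi_1*H(p10) = 0.8624*0.6023 + 0.1376*0.3986 = 0.5743

0.5743 bits/symbol


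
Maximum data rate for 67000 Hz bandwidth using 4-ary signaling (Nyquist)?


Rate = 2 * B * log2(M) = 2 * 67000 * 2.0 = 268000.0

268000.0 bps


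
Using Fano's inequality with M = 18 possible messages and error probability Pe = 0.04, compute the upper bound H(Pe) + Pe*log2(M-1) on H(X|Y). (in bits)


H(Pe) = -Pe*log2(Pe) - (1-Pe)*log2(1-Pe) = -0.04*log2(0.04) - 0.96*log2(0.96) = 0.185754 + 0.056538 = 0.2423. Pe*log2(M-1) = 0.04*log2(17) = 0.163499. Bound = H(Pe) + Pe*log2(M-1) = 0.185754 + 0.056538 + 0.163499 = 0.4058

0.4058 bits


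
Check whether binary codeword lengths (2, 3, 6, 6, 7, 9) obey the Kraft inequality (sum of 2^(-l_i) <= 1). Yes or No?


Kraft sum = sum(2^(-l_i)) = 0.416, need <= 1. Result: satisfied (a binary prefix-free code with these lengths exists)

Yes


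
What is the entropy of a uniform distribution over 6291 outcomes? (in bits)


H = log2(n) = log2(6291) = 12.6191

12.6191 bits


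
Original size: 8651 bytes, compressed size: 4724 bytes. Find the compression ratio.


Ratio = original / compressed = 8651 / 4724 = 1.8313

1.8313


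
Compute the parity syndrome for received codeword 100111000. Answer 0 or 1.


Syndrome = XOR of all bits = 1 XOR 0 XOR 0 XOR 1 XOR 1 XOR 1 XOR 0 XOR 0 XOR 0 = 0

0


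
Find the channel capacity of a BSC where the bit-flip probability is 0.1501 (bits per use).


H(p) = -p*log2(p) - (1-p)*log2(1-p) = -0.1501*log2(0.1501) - 0.8499*log2(0.8499) = 0.410674 + 0.199416 = 0.6101. C = 1 - H(p) = 1 - 0.6101 = 0.3899

0.3899 bits


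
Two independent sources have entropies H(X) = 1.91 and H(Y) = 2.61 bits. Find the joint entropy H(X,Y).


For independent variables, H(X,Y) = H(X) + H(Y) = 1.91 + 2.61 = 4.52

4.52 bits


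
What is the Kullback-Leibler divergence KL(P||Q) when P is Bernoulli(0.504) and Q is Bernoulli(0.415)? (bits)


KL = p*log2(p/q) + (1-p)*log2((1-p)/(1-q)) = 0.504*log2(0.504/0.415) + 0.496*log2(0.496/0.585) = 0.0232

0.0232 bits


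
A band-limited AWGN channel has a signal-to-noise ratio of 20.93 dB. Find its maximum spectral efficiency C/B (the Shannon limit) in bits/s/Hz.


SNR_linear = 10^(20.93/10) = 123.8797; C/B = log2(1 + SNR_linear) = log2(1 + 123.8797) = 6.9644

6.9644 bits/s/Hz


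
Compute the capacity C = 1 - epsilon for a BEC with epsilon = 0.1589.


C = 1 - epsilon = 1 - 0.1589 = 0.8411

0.8411 bits


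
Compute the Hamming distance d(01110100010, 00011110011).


Count differing positions: . ^ ^ . ^ . ^ . . . ^ = 5 differences

5


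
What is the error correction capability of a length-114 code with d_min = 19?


Correction capability = floor((d-1)/2) = floor((19-1)/2) = 9

9 errors


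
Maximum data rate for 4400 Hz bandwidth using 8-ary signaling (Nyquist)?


Rate = 2 * B * log2(M) = 2 * 4400 * 3.0 = 26400.0

26400.0 bps


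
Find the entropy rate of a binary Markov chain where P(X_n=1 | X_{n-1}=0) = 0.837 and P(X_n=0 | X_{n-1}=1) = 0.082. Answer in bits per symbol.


Stationary distribution: pi_0 = p10/(p01+p10) = 0.0892, pi_1 = 0.9108. Entropy rate H' = pi_0*H(p01) + pi_1*H(p10) = 0.0892*0.6414 + 0.9108*0.4092 = 0.4299

0.4299 bits/symbol


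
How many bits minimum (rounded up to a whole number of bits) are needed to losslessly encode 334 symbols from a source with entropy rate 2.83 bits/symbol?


Minimum bits >= n * H = 334 * 2.83 = 945.22, rounded up to a whole number of bits = 946

946 bits


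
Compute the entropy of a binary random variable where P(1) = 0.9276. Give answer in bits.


H = -p*log2(p) - (1-p)*log2(1-p). -0.9276*log2(0.9276) = 0.100575; -0.0724*log2(0.0724) = 0.274242. H = 0.100575 + 0.274242 = 0.3748

0.3748 bits


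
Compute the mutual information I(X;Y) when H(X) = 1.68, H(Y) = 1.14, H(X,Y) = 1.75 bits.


I(X;Y) = H(X) + H(Y) - H(X,Y) = 1.68 + 1.14 - 1.75 = 1.07

1.07 bits


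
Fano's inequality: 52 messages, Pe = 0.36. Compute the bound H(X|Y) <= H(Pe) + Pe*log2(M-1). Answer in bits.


H(Pe) = -Pe*log2(Pe) - (1-Pe)*log2(1-Pe) = -0.36*log2(0.36) - 0.64*log2(0.64) = 0.530615 + 0.412068 = 0.9427. Pe*log2(M-1) = 0.36*log2(51) = 2.042073. Bound = H(Pe) + Pe*log2(M-1) = 0.530615 + 0.412068 + 2.042073 = 2.9848

2.9848 bits


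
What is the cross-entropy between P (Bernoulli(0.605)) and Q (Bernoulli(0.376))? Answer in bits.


H(P,Q) = -p*log2(q) - (1-p)*log2(1-q). -0.605*log2(0.376) = 0.853773; -0.395*log2(0.624) = 0.268751. H(P,Q) = 0.853773 + 0.268751 = 1.1225

1.1225 bits


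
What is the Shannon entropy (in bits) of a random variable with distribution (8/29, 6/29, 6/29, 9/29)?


H = -sum(p_i * log2(p_i)). Terms: -(8/29)*log2(8/29) = 0.512546; -(6/29)*log2(6/29) = 0.470280; -(6/29)*log2(6/29) = 0.470280; -(9/29)*log2(9/29) = 0.523879. H = 0.512546 + 0.470280 + 0.470280 + 0.523879 = 1.977

1.977 bits


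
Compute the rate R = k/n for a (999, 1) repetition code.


Rate = k/n = 1/999

1/999


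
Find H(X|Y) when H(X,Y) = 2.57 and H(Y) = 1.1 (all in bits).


H(X|Y) = H(X,Y) - H(Y) = 2.57 - 1.1 = 1.47

1.47 bits


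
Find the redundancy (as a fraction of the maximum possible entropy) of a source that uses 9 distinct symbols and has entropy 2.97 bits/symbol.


H_max = log2(K) = log2(9) = 3.1699 bits/symbol. Redundancy = 1 - H/H_max = 1 - 2.97/3.1699 = 1 - 0.9369 = 0.0631

0.0631


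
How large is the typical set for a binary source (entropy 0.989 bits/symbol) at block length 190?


log2|A_typical| = nH = 190 * 0.989 = 187.91, so |A_typical| ~ 2^187.91 = 3.686e+56

3.686e+56


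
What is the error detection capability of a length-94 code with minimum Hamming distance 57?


Detection capability = d_min - 1 = 57 - 1 = 56

56 errors


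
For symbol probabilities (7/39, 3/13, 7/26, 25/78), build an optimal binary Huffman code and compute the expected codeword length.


Huffman construction (repeatedly merge the two least-probable nodes; each merge adds 1 bit to every symbol beneath it): 7/39 + 3/13 = 16/39; 7/26 + 25/78 = 23/39; 16/39 + 23/39 = 1. Resulting codeword lengths (in the order the probabilities were given): (2, 2, 2, 2). L_avg = sum(p_i * l_i) = 7/39*2 + 3/13*2 + 7/26*2 + 25/78*2 = 2

2.0 bits


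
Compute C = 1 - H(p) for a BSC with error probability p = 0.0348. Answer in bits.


H(p) = -p*log2(p) - (1-p)*log2(1-p) = -0.0348*log2(0.0348) - 0.9652*log2(0.9652) = 0.168598 + 0.049322 = 0.2179. C = 1 - H(p) = 1 - 0.2179 = 0.7821

0.7821 bits


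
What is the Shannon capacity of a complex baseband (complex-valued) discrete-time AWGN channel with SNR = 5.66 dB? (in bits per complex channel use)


SNR_linear = 10^(5.66/10) = 3.6813; C = log2(1 + SNR_linear) = log2(1 + 3.6813) = 2.2269

2.2269 bits/channel use


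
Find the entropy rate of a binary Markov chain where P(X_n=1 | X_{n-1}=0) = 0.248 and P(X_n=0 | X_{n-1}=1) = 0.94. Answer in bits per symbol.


Stationary distribution: pi_0 = p10/(p01+p10) = 0.7912, pi_1 = 0.2088. Entropy rate H' = pi_0*H(p01) + pi_1*H(p10) = 0.7912*0.8081 + 0.2088*0.3274 = 0.7078

0.7078 bits/symbol


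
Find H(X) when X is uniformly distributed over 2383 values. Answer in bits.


H = log2(n) = log2(2383) = 11.2186

11.2186 bits


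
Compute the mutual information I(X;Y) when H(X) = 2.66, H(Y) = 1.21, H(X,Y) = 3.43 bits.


I(X;Y) = H(X) + H(Y) - H(X,Y) = 2.66 + 1.21 - 3.43 = 0.44

0.44 bits


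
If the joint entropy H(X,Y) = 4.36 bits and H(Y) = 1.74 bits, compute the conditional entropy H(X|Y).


H(X|Y) = H(X,Y) - H(Y) = 4.36 - 1.74 = 2.62

2.62 bits


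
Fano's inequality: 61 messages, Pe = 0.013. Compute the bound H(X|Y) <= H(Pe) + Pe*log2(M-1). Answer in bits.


H(Pe) = -Pe*log2(Pe) - (1-Pe)*log2(1-Pe) = -0.013*log2(0.013) - 0.987*log2(0.987) = 0.081449 + 0.018633 = 0.1001. Pe*log2(M-1) = 0.013*log2(60) = 0.076790. Bound = H(Pe) + Pe*log2(M-1) = 0.081449 + 0.018633 + 0.076790 = 0.1769

0.1769 bits


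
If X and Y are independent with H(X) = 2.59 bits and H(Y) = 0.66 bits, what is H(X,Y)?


For independent variables, H(X,Y) = H(X) + H(Y) = 2.59 + 0.66 = 3.25

3.25 bits


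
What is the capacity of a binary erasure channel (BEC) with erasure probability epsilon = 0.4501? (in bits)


C = 1 - epsilon = 1 - 0.4501 = 0.5499

0.5499 bits


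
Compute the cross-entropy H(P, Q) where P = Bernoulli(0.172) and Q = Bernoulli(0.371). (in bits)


H(P,Q) = -p*log2(q) - (1-p)*log2(1-q). -0.172*log2(0.371) = 0.246048; -0.828*log2(0.629) = 0.553823. H(P,Q) = 0.246048 + 0.553823 = 0.7999

0.7999 bits


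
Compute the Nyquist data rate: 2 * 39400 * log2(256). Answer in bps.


Rate = 2 * B * log2(M) = 2 * 39400 * 8.0 = 630400.0

630400.0 bps


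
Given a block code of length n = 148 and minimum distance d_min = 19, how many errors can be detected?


Detection capability = d_min - 1 = 19 - 1 = 18

18 errors


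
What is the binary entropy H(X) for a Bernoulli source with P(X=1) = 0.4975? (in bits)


H = -p*log2(p) - (1-p)*log2(1-p). -0.4975*log2(0.4975) = 0.501098; -0.5025*log2(0.5025) = 0.498884. H = 0.501098 + 0.498884 = 1.0

1.0 bits


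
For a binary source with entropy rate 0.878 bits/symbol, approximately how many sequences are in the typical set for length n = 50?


log2|A_typical| = nH = 50 * 0.878 = 43.9, so |A_typical| ~ 2^43.9 = 1.641e+13

1.641e+13


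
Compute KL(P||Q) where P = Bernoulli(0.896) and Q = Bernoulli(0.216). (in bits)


KL = p*log2(p/q) + (1-p)*log2((1-p)/(1-q)) = 0.896*log2(0.896/0.216) + 0.104*log2(0.104/0.784) = 1.5359

1.5359 bits


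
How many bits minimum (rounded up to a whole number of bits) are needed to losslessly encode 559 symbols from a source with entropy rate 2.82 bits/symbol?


Minimum bits >= n * H = 559 * 2.82 = 1576.38, rounded up to a whole number of bits = 1577

1577 bits


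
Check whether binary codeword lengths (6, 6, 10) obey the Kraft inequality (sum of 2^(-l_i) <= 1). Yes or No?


Kraft sum = sum(2^(-l_i)) = 0.0322, need <= 1. Result: satisfied (a binary prefix-free code with these lengths exists)

Yes


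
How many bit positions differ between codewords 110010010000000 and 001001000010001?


Count differing positions: ^ ^ ^ . ^ ^ . ^ . . ^ . . . ^ = 8 differences

8


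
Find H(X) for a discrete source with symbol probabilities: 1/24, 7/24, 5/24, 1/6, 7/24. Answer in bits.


H = -sum(p_i * log2(p_i)). Terms: -(1/24)*log2(1/24) = 0.191040; -(7/24)*log2(7/24) = 0.518469; -(5/24)*log2(5/24) = 0.471466; -(1/6)*log2(1/6) = 0.430827; -(7/24)*log2(7/24) = 0.518469. H = 0.191040 + 0.518469 + 0.471466 + 0.430827 + 0.518469 = 2.1303

2.1303 bits


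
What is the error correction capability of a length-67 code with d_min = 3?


Correction capability = floor((d-1)/2) = floor((3-1)/2) = 1

1 errors


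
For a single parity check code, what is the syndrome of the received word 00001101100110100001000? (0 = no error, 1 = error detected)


Syndrome = XOR of all bits = 0 XOR 0 XOR 0 XOR 0 XOR 1 XOR 1 XOR 0 XOR 1 XOR 1 XOR 0 XOR 0 XOR 1 XOR 1 XOR 0 XOR 1 XOR 0 XOR 0 XOR 0 XOR 0 XOR 1 XOR 0 XOR 0 XOR 0 = 0

0


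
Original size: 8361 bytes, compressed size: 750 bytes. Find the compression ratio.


Ratio = original / compressed = 8361 / 750 = 11.148

11.148


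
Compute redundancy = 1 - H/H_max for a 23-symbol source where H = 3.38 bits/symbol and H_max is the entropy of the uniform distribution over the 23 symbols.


H_max = log2(K) = log2(23) = 4.5236 bits/symbol. Redundancy = 1 - H/H_max = 1 - 3.38/4.5236 = 1 - 0.7472 = 0.2528

0.2528


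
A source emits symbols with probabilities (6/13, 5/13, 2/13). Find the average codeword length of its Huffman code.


Huffman construction (repeatedly merge the two least-probable nodes; each merge adds 1 bit to every symbol beneath it): 2/13 + 5/13 = 7/13; 6/13 + 7/13 = 1. Resulting codeword lengths (in the order the probabilities were given): (1, 2, 2). L_avg = sum(p_i * l_i) = 6/13*1 + 5/13*2 + 2/13*2 = 20/13 = 1.5385

1.5385 bits


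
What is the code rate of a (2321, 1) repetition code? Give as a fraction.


Rate = k/n = 1/2321

1/2321


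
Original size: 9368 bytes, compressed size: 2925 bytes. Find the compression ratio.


Ratio = original / compressed = 9368 / 2925 = 3.2027

3.2027


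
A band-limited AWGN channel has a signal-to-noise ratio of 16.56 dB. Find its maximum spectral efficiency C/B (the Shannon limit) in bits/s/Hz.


SNR_linear = 10^(16.56/10) = 45.2898; C/B = log2(1 + SNR_linear) = log2(1 + 45.2898) = 5.5326

5.5326 bits/s/Hz


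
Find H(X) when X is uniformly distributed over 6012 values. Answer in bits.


H = log2(n) = log2(6012) = 12.5536

12.5536 bits


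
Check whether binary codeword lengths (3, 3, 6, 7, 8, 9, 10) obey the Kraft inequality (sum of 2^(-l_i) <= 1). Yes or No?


Kraft sum = sum(2^(-l_i)) = 0.2803, need <= 1. Result: satisfied (a binary prefix-free code with these lengths exists)

Yes


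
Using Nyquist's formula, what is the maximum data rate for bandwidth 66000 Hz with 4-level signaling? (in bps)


Rate = 2 * B * log2(M) = 2 * 66000 * 2.0 = 264000.0

264000.0 bps


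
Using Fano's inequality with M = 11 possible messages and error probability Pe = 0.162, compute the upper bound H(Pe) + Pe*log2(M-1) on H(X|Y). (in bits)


H(Pe) = -Pe*log2(Pe) - (1-Pe)*log2(1-Pe) = -0.162*log2(0.162) - 0.838*log2(0.838) = 0.425401 + 0.213671 = 0.6391. Pe*log2(M-1) = 0.162*log2(10) = 0.538152. Bound = H(Pe) + Pe*log2(M-1) = 0.425401 + 0.213671 + 0.538152 = 1.1772

1.1772 bits
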